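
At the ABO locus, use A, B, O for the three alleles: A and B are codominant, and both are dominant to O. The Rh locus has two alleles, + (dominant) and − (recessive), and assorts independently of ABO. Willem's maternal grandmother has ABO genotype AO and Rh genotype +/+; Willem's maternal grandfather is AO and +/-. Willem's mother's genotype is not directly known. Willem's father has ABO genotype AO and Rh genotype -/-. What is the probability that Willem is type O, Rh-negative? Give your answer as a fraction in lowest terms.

Willem's mother's ABO genotype from AO × AO: 1/4 AA, 1/2 AO, 1/4 OO.
Crossing each possibility with the father AO and summing P(type O): 1/4·0 + 1/2·1/4 + 1/4·1/2 = 1/4.
Similarly for Rh via the mother's Rh distribution: P(Rh-) = 1/4.
Independent loci: 1/4 × 1/4 = 1/16.

1/16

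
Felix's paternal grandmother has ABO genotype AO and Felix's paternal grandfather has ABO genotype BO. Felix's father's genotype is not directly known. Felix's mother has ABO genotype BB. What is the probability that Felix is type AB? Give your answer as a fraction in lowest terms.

Felix's father's ABO genotype from AO × BO: 1/4 AB, 1/4 AO, 1/4 BO, 1/4 OO.
Crossing each possibility with the mother BB and summing P(type AB): 1/4·1/2 + 1/4·1/2 + 1/4·0 + 1/4·0 = 1/4.

1/4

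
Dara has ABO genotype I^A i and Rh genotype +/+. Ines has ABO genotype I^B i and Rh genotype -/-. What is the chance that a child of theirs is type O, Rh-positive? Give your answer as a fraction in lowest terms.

1/4

ABO cross I^A i × I^B i → offspring phenotypes: 1/4 O, 1/4 A, 1/4 B, 1/4 AB.
Rh cross +/+ × -/- → 1 Rh+.
Independent loci: P(type O, Rh-positive) = 1/4 × 1 = 1/4.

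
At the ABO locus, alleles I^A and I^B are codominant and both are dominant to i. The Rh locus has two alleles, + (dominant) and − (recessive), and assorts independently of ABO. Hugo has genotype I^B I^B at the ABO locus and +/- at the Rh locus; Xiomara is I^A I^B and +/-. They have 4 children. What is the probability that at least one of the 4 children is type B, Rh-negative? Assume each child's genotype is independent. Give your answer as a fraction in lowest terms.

1695/4096

ABO cross I^B I^B × I^A I^B → 1/2 B, 1/2 AB.
Rh cross +/- × +/- → 3/4 Rh+, 1/4 Rh-; so P(type B, Rh-negative) = 1/2 × 1/4 = 1/8 per child.
P(none) = (7/8)^4 = 2401/4096; P(at least one) = 1 − 2401/4096 = 1695/4096.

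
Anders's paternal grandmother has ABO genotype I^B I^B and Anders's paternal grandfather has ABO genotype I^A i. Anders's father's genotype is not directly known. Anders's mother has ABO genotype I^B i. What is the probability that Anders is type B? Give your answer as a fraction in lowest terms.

Anders's father's ABO genotype from I^B I^B × I^A i: 1/2 I^A I^B, 1/2 I^B i.
Crossing each possibility with the mother I^B i and summing P(type B): 1/2·1/2 + 1/2·3/4 = 5/8.

5/8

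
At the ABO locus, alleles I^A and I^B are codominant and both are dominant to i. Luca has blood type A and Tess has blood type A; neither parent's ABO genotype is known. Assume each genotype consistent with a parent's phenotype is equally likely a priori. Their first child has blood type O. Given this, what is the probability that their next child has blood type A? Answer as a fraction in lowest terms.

3/4

Possible genotypes: Luca ∈ {I^A I^A, I^A i}; Tess ∈ {I^A I^A, I^A i}.
Weight each parental genotype pair by prior × P(type-O child):
  I^A i × I^A i: posterior weight 1; P(next child type A) = 3/4.
Weighted sum = 3/4.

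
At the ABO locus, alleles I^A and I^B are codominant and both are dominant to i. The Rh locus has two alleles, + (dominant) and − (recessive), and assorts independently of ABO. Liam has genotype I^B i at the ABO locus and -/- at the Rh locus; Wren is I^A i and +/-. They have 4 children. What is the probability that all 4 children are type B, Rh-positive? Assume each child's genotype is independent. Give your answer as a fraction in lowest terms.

ABO cross I^B i × I^A i → 1/4 O, 1/4 A, 1/4 B, 1/4 AB.
Rh cross -/- × +/- → 1/2 Rh+, 1/2 Rh-; so P(type B, Rh-positive) = 1/4 × 1/2 = 1/8 per child.
All 4 independent: (1/8)^4 = 1/4096.

1/4096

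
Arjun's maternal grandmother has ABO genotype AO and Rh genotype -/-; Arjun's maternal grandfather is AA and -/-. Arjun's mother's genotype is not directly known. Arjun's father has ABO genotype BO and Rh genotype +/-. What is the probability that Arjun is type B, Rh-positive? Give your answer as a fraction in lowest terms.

1/16

Arjun's mother's ABO genotype from AO × AA: 1/2 AA, 1/2 AO.
Crossing each possibility with the father BO and summing P(type B): 1/2·0 + 1/2·1/4 = 1/8.
Similarly for Rh via the mother's Rh distribution: P(Rh+) = 1/2.
Independent loci: 1/8 × 1/2 = 1/16.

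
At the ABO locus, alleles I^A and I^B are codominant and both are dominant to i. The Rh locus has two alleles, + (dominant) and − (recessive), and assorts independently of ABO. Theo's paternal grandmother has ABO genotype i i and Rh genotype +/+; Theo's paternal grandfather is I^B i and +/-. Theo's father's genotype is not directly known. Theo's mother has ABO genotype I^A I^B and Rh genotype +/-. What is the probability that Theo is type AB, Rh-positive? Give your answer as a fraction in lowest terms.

7/64

Theo's father's ABO genotype from i i × I^B i: 1/2 I^B i, 1/2 i i.
Crossing each possibility with the mother I^A I^B and summing P(type AB): 1/2·1/4 + 1/2·0 = 1/8.
Similarly for Rh via the father's Rh distribution: P(Rh+) = 7/8.
Independent loci: 1/8 × 7/8 = 7/64.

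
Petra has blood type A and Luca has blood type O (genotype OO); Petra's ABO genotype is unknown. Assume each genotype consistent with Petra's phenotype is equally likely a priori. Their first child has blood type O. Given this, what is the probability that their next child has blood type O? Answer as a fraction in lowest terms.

Possible genotypes: Petra ∈ {AA, AO}; Luca ∈ {OO}.
Weight each parental genotype pair by prior × P(type-O child):
  AO × OO: posterior weight 1; P(next child type O) = 1/2.
Weighted sum = 1/2.

1/2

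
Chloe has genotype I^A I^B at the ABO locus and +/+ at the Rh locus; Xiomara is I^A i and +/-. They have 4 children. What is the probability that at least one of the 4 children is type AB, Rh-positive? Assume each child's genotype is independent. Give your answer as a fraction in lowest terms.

ABO cross I^A I^B × I^A i → 1/2 A, 1/4 B, 1/4 AB.
Rh cross +/+ × +/- → 1 Rh+; so P(type AB, Rh-positive) = 1/4 × 1 = 1/4 per child.
P(none) = (3/4)^4 = 81/256; P(at least one) = 1 − 81/256 = 175/256.

175/256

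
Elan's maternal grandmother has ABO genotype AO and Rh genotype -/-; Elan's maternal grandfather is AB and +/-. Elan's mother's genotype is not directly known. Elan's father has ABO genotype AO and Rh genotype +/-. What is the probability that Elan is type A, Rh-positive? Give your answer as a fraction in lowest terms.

Elan's mother's ABO genotype from AO × AB: 1/4 AA, 1/4 AB, 1/4 AO, 1/4 BO.
Crossing each possibility with the father AO and summing P(type A): 1/4·1 + 1/4·1/2 + 1/4·3/4 + 1/4·1/4 = 5/8.
Similarly for Rh via the mother's Rh distribution: P(Rh+) = 5/8.
Independent loci: 5/8 × 5/8 = 25/64.

25/64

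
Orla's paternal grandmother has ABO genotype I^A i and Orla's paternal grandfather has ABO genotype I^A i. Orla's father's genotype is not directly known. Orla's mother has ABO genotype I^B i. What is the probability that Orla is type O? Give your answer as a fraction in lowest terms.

Orla's father's ABO genotype from I^A i × I^A i: 1/4 I^A I^A, 1/2 I^A i, 1/4 i i.
Crossing each possibility with the mother I^B i and summing P(type O): 1/4·0 + 1/2·1/4 + 1/4·1/2 = 1/4.

1/4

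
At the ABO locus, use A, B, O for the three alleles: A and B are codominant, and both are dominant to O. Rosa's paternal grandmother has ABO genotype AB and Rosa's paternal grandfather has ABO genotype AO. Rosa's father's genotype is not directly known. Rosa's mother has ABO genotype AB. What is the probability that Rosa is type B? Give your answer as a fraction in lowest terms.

1/4

Rosa's father's ABO genotype from AB × AO: 1/4 AA, 1/4 AB, 1/4 AO, 1/4 BO.
Crossing each possibility with the mother AB and summing P(type B): 1/4·0 + 1/4·1/4 + 1/4·1/4 + 1/4·1/2 = 1/4.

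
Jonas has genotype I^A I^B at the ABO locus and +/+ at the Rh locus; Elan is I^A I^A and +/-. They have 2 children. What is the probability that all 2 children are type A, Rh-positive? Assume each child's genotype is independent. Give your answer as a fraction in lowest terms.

1/4

ABO cross I^A I^B × I^A I^A → 1/2 A, 1/2 AB.
Rh cross +/+ × +/- → 1 Rh+; so P(type A, Rh-positive) = 1/2 × 1 = 1/2 per child.
All 2 independent: (1/2)^2 = 1/4.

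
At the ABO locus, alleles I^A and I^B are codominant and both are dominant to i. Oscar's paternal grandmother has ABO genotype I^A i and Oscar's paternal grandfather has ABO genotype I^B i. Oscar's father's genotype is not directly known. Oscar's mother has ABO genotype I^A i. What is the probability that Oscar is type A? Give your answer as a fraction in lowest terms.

Oscar's father's ABO genotype from I^A i × I^B i: 1/4 I^A I^B, 1/4 I^A i, 1/4 I^B i, 1/4 i i.
Crossing each possibility with the mother I^A i and summing P(type A): 1/4·1/2 + 1/4·3/4 + 1/4·1/4 + 1/4·1/2 = 1/2.

1/2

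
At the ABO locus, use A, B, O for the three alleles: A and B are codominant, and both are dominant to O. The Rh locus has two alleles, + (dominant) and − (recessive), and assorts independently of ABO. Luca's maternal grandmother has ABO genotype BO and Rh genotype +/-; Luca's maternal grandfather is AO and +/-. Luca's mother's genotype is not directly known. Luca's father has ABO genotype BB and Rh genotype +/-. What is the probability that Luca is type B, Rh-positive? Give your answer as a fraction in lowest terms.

Luca's mother's ABO genotype from BO × AO: 1/4 AB, 1/4 AO, 1/4 BO, 1/4 OO.
Crossing each possibility with the father BB and summing P(type B): 1/4·1/2 + 1/4·1/2 + 1/4·1 + 1/4·1 = 3/4.
Similarly for Rh via the mother's Rh distribution: P(Rh+) = 3/4.
Independent loci: 3/4 × 3/4 = 9/16.

9/16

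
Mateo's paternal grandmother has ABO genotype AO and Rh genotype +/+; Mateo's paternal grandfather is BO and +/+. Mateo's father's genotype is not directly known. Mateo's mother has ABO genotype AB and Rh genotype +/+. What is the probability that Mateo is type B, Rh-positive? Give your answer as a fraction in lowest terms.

3/8

Mateo's father's ABO genotype from AO × BO: 1/4 AB, 1/4 AO, 1/4 BO, 1/4 OO.
Crossing each possibility with the mother AB and summing P(type B): 1/4·1/4 + 1/4·1/4 + 1/4·1/2 + 1/4·1/2 = 3/8.
Similarly for Rh via the father's Rh distribution: P(Rh+) = 1.
Independent loci: 3/8 × 1 = 3/8.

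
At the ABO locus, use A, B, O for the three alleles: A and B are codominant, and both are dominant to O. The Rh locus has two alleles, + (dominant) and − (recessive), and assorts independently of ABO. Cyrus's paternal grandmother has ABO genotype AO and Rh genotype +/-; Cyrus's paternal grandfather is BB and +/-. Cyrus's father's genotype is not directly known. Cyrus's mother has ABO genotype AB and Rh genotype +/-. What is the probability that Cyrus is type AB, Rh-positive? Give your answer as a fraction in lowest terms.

Cyrus's father's ABO genotype from AO × BB: 1/2 AB, 1/2 BO.
Crossing each possibility with the mother AB and summing P(type AB): 1/2·1/2 + 1/2·1/4 = 3/8.
Similarly for Rh via the father's Rh distribution: P(Rh+) = 3/4.
Independent loci: 3/8 × 3/4 = 9/32.

9/32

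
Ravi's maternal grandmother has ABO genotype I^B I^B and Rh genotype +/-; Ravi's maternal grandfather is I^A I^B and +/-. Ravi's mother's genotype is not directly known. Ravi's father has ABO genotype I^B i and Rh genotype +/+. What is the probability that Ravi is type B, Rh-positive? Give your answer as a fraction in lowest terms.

Ravi's mother's ABO genotype from I^B I^B × I^A I^B: 1/2 I^A I^B, 1/2 I^B I^B.
Crossing each possibility with the father I^B i and summing P(type B): 1/2·1/2 + 1/2·1 = 3/4.
Similarly for Rh via the mother's Rh distribution: P(Rh+) = 1.
Independent loci: 3/4 × 1 = 3/4.

3/4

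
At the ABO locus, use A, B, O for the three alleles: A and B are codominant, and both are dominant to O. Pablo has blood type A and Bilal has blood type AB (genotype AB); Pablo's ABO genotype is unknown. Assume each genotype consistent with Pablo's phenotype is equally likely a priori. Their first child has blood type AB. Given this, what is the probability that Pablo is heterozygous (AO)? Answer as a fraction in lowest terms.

Possible genotypes: Pablo ∈ {AA, AO}; Bilal ∈ {AB}.
Weight each parental genotype pair by prior × P(type-AB child):
  AA × AB: posterior weight 2/3.
  AO × AB: posterior weight 1/3.
Sum the posterior weight over pairs where Pablo is AO: 1/3.

1/3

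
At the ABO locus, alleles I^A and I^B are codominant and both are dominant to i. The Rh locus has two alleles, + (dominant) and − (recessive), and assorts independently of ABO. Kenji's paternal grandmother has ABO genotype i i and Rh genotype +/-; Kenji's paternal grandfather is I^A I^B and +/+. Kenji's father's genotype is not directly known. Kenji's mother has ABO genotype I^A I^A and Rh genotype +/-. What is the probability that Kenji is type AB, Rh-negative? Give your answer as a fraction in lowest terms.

Kenji's father's ABO genotype from i i × I^A I^B: 1/2 I^A i, 1/2 I^B i.
Crossing each possibility with the mother I^A I^A and summing P(type AB): 1/2·0 + 1/2·1/2 = 1/4.
Similarly for Rh via the father's Rh distribution: P(Rh-) = 1/8.
Independent loci: 1/4 × 1/8 = 1/32.

1/32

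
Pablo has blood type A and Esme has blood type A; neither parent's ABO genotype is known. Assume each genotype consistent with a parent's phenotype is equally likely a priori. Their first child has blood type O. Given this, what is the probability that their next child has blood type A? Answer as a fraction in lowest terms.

3/4

Possible genotypes: Pablo ∈ {I^A I^A, I^A i}; Esme ∈ {I^A I^A, I^A i}.
Weight each parental genotype pair by prior × P(type-O child):
  I^A i × I^A i: posterior weight 1; P(next child type A) = 3/4.
Weighted sum = 3/4.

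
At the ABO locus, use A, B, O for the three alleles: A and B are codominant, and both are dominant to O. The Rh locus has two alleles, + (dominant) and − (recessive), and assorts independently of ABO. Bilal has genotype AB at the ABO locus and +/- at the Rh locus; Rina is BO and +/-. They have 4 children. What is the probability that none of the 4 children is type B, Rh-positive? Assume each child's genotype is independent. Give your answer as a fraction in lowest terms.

ABO cross AB × BO → 1/4 A, 1/2 B, 1/4 AB.
Rh cross +/- × +/- → 3/4 Rh+, 1/4 Rh-; so P(type B, Rh-positive) = 1/2 × 3/4 = 3/8 per child.
P(not type B, Rh-positive) = 5/8 for one child; (5/8)^4 = 625/4096.

625/4096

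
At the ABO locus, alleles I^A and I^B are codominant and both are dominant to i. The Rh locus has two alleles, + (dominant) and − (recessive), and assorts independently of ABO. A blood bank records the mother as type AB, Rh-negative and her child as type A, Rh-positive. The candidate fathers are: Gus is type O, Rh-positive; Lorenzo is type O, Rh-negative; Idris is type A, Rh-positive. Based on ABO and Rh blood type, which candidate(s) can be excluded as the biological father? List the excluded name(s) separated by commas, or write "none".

Lorenzo

A candidate is excluded only if no genotype consistent with his phenotype could produce a type A, Rh-positive child with a type AB, Rh-negative mother.
Lorenzo (type O, Rh-): no genotype consistent with that phenotype can produce a type-A Rh+ child with a type-AB mother.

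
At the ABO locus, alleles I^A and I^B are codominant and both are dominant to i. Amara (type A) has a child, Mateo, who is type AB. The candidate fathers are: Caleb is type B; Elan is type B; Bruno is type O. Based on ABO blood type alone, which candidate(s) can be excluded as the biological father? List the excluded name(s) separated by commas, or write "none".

A candidate is excluded only if no genotype consistent with his phenotype could produce a type AB child with a type A mother.
Bruno (type O): no genotype consistent with that phenotype can produce a type-AB child with a type-A mother.

Bruno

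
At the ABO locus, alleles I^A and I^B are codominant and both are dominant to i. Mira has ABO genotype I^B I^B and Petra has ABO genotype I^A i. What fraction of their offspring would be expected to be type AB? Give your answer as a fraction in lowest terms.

ABO cross I^B I^B × I^A i → offspring phenotypes: 1/2 B, 1/2 AB.
So P(type AB) = 1/2.

1/2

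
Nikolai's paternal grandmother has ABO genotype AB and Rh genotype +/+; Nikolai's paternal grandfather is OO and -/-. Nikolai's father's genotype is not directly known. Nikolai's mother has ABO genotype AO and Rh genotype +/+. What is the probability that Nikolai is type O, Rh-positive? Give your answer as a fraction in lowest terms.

Nikolai's father's ABO genotype from AB × OO: 1/2 AO, 1/2 BO.
Crossing each possibility with the mother AO and summing P(type O): 1/2·1/4 + 1/2·1/4 = 1/4.
Similarly for Rh via the father's Rh distribution: P(Rh+) = 1.
Independent loci: 1/4 × 1 = 1/4.

1/4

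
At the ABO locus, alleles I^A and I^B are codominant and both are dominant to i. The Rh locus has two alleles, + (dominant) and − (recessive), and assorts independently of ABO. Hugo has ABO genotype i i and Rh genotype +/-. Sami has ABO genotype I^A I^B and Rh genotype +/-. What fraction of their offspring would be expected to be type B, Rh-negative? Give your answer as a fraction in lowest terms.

1/8

ABO cross i i × I^A I^B → offspring phenotypes: 1/2 A, 1/2 B.
Rh cross +/- × +/- → 3/4 Rh+, 1/4 Rh-.
Independent loci: P(type B, Rh-negative) = 1/2 × 1/4 = 1/8.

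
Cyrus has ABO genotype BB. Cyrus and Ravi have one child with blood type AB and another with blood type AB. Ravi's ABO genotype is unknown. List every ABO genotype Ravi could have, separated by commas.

AA, AB, AO

For each candidate genotype of Ravi, check whether crossing it with BB can produce every observed child phenotype.
  AA → possible child types {AB} ✓
  AB → possible child types {B, AB} ✓
  AO → possible child types {B, AB} ✓
  BB → possible child types {B} ✗
  BO → possible child types {B} ✗
  OO → possible child types {B} ✗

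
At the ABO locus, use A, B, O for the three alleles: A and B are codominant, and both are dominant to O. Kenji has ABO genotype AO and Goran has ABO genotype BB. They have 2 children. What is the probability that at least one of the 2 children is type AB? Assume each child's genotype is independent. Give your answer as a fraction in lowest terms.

ABO cross AO × BB → 1/2 B, 1/2 AB.
So P(type AB) = 1/2 per child.
P(none) = (1/2)^2 = 1/4; P(at least one) = 1 − 1/4 = 3/4.

3/4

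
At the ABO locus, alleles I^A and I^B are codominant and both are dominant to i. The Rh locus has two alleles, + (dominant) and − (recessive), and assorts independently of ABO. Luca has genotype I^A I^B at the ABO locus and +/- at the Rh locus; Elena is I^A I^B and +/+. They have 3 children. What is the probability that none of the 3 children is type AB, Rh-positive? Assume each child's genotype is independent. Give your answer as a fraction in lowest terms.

ABO cross I^A I^B × I^A I^B → 1/4 A, 1/4 B, 1/2 AB.
Rh cross +/- × +/+ → 1 Rh+; so P(type AB, Rh-positive) = 1/2 × 1 = 1/2 per child.
P(not type AB, Rh-positive) = 1/2 for one child; (1/2)^3 = 1/8.

1/8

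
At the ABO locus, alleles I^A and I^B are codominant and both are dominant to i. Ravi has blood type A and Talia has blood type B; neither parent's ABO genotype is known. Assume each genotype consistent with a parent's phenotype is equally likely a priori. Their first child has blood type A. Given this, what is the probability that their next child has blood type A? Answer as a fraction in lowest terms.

Possible genotypes: Ravi ∈ {I^A I^A, I^A i}; Talia ∈ {I^B I^B, I^B i}.
Weight each parental genotype pair by prior × P(type-A child):
  I^A I^A × I^B i: posterior weight 2/3; P(next child type A) = 1/2.
  I^A i × I^B i: posterior weight 1/3; P(next child type A) = 1/4.
Weighted sum = 5/12.

5/12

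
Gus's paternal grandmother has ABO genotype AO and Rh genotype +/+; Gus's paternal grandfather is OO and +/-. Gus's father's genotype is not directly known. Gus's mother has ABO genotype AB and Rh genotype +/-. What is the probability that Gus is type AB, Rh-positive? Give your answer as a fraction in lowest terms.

Gus's father's ABO genotype from AO × OO: 1/2 AO, 1/2 OO.
Crossing each possibility with the mother AB and summing P(type AB): 1/2·1/4 + 1/2·0 = 1/8.
Similarly for Rh via the father's Rh distribution: P(Rh+) = 7/8.
Independent loci: 1/8 × 7/8 = 7/64.

7/64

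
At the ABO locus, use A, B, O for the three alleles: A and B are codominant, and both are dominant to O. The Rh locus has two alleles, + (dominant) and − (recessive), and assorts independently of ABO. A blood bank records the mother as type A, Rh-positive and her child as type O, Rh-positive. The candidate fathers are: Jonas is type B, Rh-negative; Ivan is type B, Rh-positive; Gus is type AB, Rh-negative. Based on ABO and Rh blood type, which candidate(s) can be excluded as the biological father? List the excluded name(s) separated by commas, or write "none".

A candidate is excluded only if no genotype consistent with his phenotype could produce a type O, Rh-positive child with a type A, Rh-positive mother.
Gus (type AB, Rh-): no genotype consistent with that phenotype can produce a type-O Rh+ child with a type-A mother.

Gus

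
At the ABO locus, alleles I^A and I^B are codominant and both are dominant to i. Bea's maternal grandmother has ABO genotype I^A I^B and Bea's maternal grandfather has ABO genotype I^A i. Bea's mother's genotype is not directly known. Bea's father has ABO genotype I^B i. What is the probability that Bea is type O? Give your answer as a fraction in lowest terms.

1/8

Bea's mother's ABO genotype from I^A I^B × I^A i: 1/4 I^A I^A, 1/4 I^A I^B, 1/4 I^A i, 1/4 I^B i.
Crossing each possibility with the father I^B i and summing P(type O): 1/4·0 + 1/4·0 + 1/4·1/4 + 1/4·1/4 = 1/8.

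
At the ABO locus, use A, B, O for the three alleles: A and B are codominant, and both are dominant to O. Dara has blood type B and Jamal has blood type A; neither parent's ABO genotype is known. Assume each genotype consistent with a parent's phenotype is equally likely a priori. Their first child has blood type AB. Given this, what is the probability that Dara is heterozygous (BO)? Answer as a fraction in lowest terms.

Possible genotypes: Dara ∈ {BB, BO}; Jamal ∈ {AA, AO}.
Weight each parental genotype pair by prior × P(type-AB child):
  BB × AA: posterior weight 4/9.
  BB × AO: posterior weight 2/9.
  BO × AA: posterior weight 2/9.
  BO × AO: posterior weight 1/9.
Sum the posterior weight over pairs where Dara is BO: 1/3.

1/3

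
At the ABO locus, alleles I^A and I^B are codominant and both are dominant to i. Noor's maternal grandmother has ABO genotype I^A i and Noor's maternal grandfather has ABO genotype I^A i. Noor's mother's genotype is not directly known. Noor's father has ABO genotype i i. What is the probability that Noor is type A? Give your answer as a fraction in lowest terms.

1/2

Noor's mother's ABO genotype from I^A i × I^A i: 1/4 I^A I^A, 1/2 I^A i, 1/4 i i.
Crossing each possibility with the father i i and summing P(type A): 1/4·1 + 1/2·1/2 + 1/4·0 = 1/2.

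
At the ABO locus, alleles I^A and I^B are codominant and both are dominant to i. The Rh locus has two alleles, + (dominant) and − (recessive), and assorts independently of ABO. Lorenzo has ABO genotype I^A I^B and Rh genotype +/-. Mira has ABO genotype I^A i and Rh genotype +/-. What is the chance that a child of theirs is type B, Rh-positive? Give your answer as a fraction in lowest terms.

ABO cross I^A I^B × I^A i → offspring phenotypes: 1/2 A, 1/4 B, 1/4 AB.
Rh cross +/- × +/- → 3/4 Rh+, 1/4 Rh-.
Independent loci: P(type B, Rh-positive) = 1/4 × 3/4 = 3/16.

3/16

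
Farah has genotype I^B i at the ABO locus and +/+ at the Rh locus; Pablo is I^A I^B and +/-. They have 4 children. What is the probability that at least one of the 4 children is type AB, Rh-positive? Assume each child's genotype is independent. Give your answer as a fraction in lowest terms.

175/256

ABO cross I^B i × I^A I^B → 1/4 A, 1/2 B, 1/4 AB.
Rh cross +/+ × +/- → 1 Rh+; so P(type AB, Rh-positive) = 1/4 × 1 = 1/4 per child.
P(none) = (3/4)^4 = 81/256; P(at least one) = 1 − 81/256 = 175/256.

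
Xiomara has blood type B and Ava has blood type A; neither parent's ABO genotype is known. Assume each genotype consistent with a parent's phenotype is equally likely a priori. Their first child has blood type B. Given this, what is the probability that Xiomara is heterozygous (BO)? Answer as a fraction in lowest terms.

Possible genotypes: Xiomara ∈ {BB, BO}; Ava ∈ {AA, AO}.
Weight each parental genotype pair by prior × P(type-B child):
  BB × AO: posterior weight 2/3.
  BO × AO: posterior weight 1/3.
Sum the posterior weight over pairs where Xiomara is BO: 1/3.

1/3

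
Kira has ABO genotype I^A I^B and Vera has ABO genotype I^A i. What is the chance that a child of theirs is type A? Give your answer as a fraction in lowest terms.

1/2

ABO cross I^A I^B × I^A i → offspring phenotypes: 1/2 A, 1/4 B, 1/4 AB.
So P(type A) = 1/2.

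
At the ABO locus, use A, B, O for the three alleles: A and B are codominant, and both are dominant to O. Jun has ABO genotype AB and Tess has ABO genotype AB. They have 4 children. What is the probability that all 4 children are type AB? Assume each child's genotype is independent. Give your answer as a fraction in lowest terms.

1/16

ABO cross AB × AB → 1/4 A, 1/4 B, 1/2 AB.
So P(type AB) = 1/2 per child.
All 4 independent: (1/2)^4 = 1/16.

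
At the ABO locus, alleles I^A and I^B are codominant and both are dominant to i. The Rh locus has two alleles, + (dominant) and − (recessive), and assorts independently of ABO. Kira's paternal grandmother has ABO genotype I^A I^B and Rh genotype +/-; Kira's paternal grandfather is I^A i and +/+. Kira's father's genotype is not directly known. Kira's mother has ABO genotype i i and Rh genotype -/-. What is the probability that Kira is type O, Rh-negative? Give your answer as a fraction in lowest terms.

Kira's father's ABO genotype from I^A I^B × I^A i: 1/4 I^A I^A, 1/4 I^A I^B, 1/4 I^A i, 1/4 I^B i.
Crossing each possibility with the mother i i and summing P(type O): 1/4·0 + 1/4·0 + 1/4·1/2 + 1/4·1/2 = 1/4.
Similarly for Rh via the father's Rh distribution: P(Rh-) = 1/4.
Independent loci: 1/4 × 1/4 = 1/16.

1/16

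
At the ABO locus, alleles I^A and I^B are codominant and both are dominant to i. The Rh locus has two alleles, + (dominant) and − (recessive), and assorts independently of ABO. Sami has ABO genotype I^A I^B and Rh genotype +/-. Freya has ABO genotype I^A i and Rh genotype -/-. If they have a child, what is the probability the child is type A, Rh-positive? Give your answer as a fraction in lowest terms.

ABO cross I^A I^B × I^A i → offspring phenotypes: 1/2 A, 1/4 B, 1/4 AB.
Rh cross +/- × -/- → 1/2 Rh+, 1/2 Rh-.
Independent loci: P(type A, Rh-positive) = 1/2 × 1/2 = 1/4.

1/4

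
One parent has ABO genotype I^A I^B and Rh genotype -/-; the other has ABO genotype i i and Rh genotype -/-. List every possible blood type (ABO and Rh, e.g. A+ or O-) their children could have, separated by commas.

Gametes from I^A I^B × i i give offspring ABO genotypes I^A i, I^B i, i.e. phenotypes A, B.
Rh cross -/- × -/- → phenotypes Rh-.
Combining independently: A-, B-.

A-, B-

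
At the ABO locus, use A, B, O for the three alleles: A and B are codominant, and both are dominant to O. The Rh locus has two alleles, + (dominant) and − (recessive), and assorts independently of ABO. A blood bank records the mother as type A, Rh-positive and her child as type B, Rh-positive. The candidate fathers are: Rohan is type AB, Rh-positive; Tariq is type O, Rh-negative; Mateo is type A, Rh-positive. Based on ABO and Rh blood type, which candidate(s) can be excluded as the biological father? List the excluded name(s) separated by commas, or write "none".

Tariq, Mateo

A candidate is excluded only if no genotype consistent with his phenotype could produce a type B, Rh-positive child with a type A, Rh-positive mother.
Tariq (type O, Rh-): no genotype consistent with that phenotype can produce a type-B Rh+ child with a type-A mother.
Mateo (type A, Rh+): no genotype consistent with that phenotype can produce a type-B Rh+ child with a type-A mother.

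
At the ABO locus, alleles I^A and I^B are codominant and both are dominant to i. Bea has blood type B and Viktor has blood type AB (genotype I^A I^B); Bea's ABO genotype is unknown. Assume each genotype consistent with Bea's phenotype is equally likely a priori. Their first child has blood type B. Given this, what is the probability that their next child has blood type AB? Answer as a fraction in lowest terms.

3/8

Possible genotypes: Bea ∈ {I^B I^B, I^B i}; Viktor ∈ {I^A I^B}.
Weight each parental genotype pair by prior × P(type-B child):
  I^B I^B × I^A I^B: posterior weight 1/2; P(next child type AB) = 1/2.
  I^B i × I^A I^B: posterior weight 1/2; P(next child type AB) = 1/4.
Weighted sum = 3/8.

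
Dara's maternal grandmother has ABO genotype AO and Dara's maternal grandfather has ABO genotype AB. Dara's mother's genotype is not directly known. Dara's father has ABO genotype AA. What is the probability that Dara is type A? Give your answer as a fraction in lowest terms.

3/4

Dara's mother's ABO genotype from AO × AB: 1/4 AA, 1/4 AB, 1/4 AO, 1/4 BO.
Crossing each possibility with the father AA and summing P(type A): 1/4·1 + 1/4·1/2 + 1/4·1 + 1/4·1/2 = 3/4.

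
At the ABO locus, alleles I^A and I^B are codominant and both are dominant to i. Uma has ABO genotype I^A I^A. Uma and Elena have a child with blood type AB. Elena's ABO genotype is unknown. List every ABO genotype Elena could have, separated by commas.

I^A I^B, I^B I^B, I^B i

For each candidate genotype of Elena, check whether crossing it with I^A I^A can produce every observed child phenotype.
  I^A I^A → possible child types {A} ✗
  I^A I^B → possible child types {A, AB} ✓
  I^A i → possible child types {A} ✗
  I^B I^B → possible child types {AB} ✓
  I^B i → possible child types {A, AB} ✓
  i i → possible child types {A} ✗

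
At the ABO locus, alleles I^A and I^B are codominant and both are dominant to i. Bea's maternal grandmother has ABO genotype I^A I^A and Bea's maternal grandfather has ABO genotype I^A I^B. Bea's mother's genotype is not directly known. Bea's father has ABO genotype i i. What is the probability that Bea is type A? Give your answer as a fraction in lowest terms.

Bea's mother's ABO genotype from I^A I^A × I^A I^B: 1/2 I^A I^A, 1/2 I^A I^B.
Crossing each possibility with the father i i and summing P(type A): 1/2·1 + 1/2·1/2 = 3/4.

3/4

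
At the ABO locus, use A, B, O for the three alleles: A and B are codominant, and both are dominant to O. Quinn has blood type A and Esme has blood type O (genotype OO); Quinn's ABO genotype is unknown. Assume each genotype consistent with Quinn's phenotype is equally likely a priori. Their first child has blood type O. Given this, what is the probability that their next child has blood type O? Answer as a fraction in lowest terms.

1/2

Possible genotypes: Quinn ∈ {AA, AO}; Esme ∈ {OO}.
Weight each parental genotype pair by prior × P(type-O child):
  AO × OO: posterior weight 1; P(next child type O) = 1/2.
Weighted sum = 1/2.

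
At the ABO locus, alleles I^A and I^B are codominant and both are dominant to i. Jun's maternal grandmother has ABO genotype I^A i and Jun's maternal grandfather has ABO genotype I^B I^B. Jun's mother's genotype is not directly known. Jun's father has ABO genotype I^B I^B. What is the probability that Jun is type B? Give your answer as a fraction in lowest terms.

Jun's mother's ABO genotype from I^A i × I^B I^B: 1/2 I^A I^B, 1/2 I^B i.
Crossing each possibility with the father I^B I^B and summing P(type B): 1/2·1/2 + 1/2·1 = 3/4.

3/4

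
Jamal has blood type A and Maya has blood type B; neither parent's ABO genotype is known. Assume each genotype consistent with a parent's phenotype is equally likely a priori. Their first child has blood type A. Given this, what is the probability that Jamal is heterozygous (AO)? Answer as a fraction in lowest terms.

Possible genotypes: Jamal ∈ {AA, AO}; Maya ∈ {BB, BO}.
Weight each parental genotype pair by prior × P(type-A child):
  AA × BO: posterior weight 2/3.
  AO × BO: posterior weight 1/3.
Sum the posterior weight over pairs where Jamal is AO: 1/3.

1/3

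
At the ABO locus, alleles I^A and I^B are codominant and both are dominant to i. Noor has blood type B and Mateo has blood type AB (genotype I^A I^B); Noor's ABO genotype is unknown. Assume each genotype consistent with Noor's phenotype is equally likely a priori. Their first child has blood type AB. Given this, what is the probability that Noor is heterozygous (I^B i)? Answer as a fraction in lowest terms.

Possible genotypes: Noor ∈ {I^B I^B, I^B i}; Mateo ∈ {I^A I^B}.
Weight each parental genotype pair by prior × P(type-AB child):
  I^B I^B × I^A I^B: posterior weight 2/3.
  I^B i × I^A I^B: posterior weight 1/3.
Sum the posterior weight over pairs where Noor is I^B i: 1/3.

1/3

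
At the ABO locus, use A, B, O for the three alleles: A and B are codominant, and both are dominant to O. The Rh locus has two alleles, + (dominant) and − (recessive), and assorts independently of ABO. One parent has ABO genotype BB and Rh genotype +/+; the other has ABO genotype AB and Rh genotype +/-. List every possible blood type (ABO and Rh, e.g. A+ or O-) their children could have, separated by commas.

B+, AB+

Gametes from BB × AB give offspring ABO genotypes AB, BB, i.e. phenotypes B, AB.
Rh cross +/+ × +/- → phenotypes Rh+.
Combining independently: B+, AB+.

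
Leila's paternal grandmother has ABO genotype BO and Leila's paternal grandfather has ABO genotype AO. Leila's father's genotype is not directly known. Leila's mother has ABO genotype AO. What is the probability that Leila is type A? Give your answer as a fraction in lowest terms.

Leila's father's ABO genotype from BO × AO: 1/4 AB, 1/4 AO, 1/4 BO, 1/4 OO.
Crossing each possibility with the mother AO and summing P(type A): 1/4·1/2 + 1/4·3/4 + 1/4·1/4 + 1/4·1/2 = 1/2.

1/2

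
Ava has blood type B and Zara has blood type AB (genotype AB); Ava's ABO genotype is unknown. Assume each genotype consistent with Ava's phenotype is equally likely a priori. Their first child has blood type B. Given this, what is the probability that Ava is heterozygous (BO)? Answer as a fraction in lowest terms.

1/2

Possible genotypes: Ava ∈ {BB, BO}; Zara ∈ {AB}.
Weight each parental genotype pair by prior × P(type-B child):
  BB × AB: posterior weight 1/2.
  BO × AB: posterior weight 1/2.
Sum the posterior weight over pairs where Ava is BO: 1/2.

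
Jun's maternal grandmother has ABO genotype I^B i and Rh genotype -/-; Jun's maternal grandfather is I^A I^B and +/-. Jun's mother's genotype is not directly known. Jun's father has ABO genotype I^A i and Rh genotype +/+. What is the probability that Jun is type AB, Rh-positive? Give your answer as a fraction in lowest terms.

Jun's mother's ABO genotype from I^B i × I^A I^B: 1/4 I^A I^B, 1/4 I^A i, 1/4 I^B I^B, 1/4 I^B i.
Crossing each possibility with the father I^A i and summing P(type AB): 1/4·1/4 + 1/4·0 + 1/4·1/2 + 1/4·1/4 = 1/4.
Similarly for Rh via the mother's Rh distribution: P(Rh+) = 1.
Independent loci: 1/4 × 1 = 1/4.

1/4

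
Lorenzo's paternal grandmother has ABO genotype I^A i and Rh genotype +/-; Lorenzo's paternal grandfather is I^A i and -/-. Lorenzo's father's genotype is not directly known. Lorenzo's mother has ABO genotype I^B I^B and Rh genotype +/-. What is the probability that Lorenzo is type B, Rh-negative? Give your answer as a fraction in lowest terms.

3/16

Lorenzo's father's ABO genotype from I^A i × I^A i: 1/4 I^A I^A, 1/2 I^A i, 1/4 i i.
Crossing each possibility with the mother I^B I^B and summing P(type B): 1/4·0 + 1/2·1/2 + 1/4·1 = 1/2.
Similarly for Rh via the father's Rh distribution: P(Rh-) = 3/8.
Independent loci: 1/2 × 3/8 = 3/16.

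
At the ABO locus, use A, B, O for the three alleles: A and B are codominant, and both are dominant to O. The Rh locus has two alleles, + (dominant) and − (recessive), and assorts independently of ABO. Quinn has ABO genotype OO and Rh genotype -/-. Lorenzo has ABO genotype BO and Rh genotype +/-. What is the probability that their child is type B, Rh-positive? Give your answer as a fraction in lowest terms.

1/4

ABO cross OO × BO → offspring phenotypes: 1/2 O, 1/2 B.
Rh cross -/- × +/- → 1/2 Rh+, 1/2 Rh-.
Independent loci: P(type B, Rh-positive) = 1/2 × 1/2 = 1/4.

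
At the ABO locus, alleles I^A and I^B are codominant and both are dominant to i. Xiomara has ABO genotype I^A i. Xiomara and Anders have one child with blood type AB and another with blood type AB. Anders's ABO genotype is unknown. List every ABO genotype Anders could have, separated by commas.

I^A I^B, I^B I^B, I^B i

For each candidate genotype of Anders, check whether crossing it with I^A i can produce every observed child phenotype.
  I^A I^A → possible child types {A} ✗
  I^A I^B → possible child types {A, B, AB} ✓
  I^A i → possible child types {O, A} ✗
  I^B I^B → possible child types {B, AB} ✓
  I^B i → possible child types {O, A, B, AB} ✓
  i i → possible child types {O, A} ✗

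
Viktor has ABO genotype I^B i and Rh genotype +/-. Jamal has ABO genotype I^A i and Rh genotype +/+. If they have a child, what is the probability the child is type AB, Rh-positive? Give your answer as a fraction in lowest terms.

ABO cross I^B i × I^A i → offspring phenotypes: 1/4 O, 1/4 A, 1/4 B, 1/4 AB.
Rh cross +/- × +/+ → 1 Rh+.
Independent loci: P(type AB, Rh-positive) = 1/4 × 1 = 1/4.

1/4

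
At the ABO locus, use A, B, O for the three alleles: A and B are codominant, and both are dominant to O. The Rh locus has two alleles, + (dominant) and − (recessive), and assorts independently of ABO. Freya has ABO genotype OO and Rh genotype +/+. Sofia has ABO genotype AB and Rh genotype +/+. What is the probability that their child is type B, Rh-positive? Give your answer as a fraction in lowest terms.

1/2

ABO cross OO × AB → offspring phenotypes: 1/2 A, 1/2 B.
Rh cross +/+ × +/+ → 1 Rh+.
Independent loci: P(type B, Rh-positive) = 1/2 × 1 = 1/2.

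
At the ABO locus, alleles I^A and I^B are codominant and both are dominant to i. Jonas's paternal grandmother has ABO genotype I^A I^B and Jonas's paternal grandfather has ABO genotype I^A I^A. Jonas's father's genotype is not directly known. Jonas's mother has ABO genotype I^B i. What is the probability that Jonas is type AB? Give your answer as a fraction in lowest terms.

Jonas's father's ABO genotype from I^A I^B × I^A I^A: 1/2 I^A I^A, 1/2 I^A I^B.
Crossing each possibility with the mother I^B i and summing P(type AB): 1/2·1/2 + 1/2·1/4 = 3/8.

3/8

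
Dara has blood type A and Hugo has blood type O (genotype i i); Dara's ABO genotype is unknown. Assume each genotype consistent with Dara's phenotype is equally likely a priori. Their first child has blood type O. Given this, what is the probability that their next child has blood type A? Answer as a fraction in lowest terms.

1/2

Possible genotypes: Dara ∈ {I^A I^A, I^A i}; Hugo ∈ {i i}.
Weight each parental genotype pair by prior × P(type-O child):
  I^A i × i i: posterior weight 1; P(next child type A) = 1/2.
Weighted sum = 1/2.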